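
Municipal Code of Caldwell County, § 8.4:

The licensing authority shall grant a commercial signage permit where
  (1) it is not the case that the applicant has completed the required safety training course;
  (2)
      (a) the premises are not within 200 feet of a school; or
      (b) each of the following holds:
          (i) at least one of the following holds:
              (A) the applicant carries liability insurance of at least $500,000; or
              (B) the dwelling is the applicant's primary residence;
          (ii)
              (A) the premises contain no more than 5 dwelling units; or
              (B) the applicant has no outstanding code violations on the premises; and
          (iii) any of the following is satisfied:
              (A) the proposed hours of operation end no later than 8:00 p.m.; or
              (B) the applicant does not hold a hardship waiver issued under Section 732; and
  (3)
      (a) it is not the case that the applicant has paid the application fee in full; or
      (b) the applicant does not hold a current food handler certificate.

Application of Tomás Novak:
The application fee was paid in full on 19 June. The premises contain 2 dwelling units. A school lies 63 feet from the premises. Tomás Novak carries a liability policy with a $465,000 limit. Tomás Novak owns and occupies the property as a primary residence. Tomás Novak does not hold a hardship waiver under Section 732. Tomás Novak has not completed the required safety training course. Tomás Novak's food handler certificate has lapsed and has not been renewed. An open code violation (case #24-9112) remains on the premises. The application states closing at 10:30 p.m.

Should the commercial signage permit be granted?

Yes — granted.

(1) not (safety training) — met.
(a) ≥200 ft from school — not met.
(A) insurance ≥ $500,000 — not satisfied.
(B) primary residence — met.
(i): F OR T → true.
(A) ≤ 5 units — holds.
(B) no code violations — not satisfied.
(ii): T OR F → true.
(A) closes by 8 p.m. — not met.
(B) not (hardship waiver) — satisfied.
So (iii) is satisfied (F OR T).
So (b) is satisfied (T AND T AND T).
(2) = F OR T = true.
(a) not (fee paid) — not satisfied.
(b) not (food handler cert.) — met.
(3): F OR T → true.
Overall = T AND T AND T = true.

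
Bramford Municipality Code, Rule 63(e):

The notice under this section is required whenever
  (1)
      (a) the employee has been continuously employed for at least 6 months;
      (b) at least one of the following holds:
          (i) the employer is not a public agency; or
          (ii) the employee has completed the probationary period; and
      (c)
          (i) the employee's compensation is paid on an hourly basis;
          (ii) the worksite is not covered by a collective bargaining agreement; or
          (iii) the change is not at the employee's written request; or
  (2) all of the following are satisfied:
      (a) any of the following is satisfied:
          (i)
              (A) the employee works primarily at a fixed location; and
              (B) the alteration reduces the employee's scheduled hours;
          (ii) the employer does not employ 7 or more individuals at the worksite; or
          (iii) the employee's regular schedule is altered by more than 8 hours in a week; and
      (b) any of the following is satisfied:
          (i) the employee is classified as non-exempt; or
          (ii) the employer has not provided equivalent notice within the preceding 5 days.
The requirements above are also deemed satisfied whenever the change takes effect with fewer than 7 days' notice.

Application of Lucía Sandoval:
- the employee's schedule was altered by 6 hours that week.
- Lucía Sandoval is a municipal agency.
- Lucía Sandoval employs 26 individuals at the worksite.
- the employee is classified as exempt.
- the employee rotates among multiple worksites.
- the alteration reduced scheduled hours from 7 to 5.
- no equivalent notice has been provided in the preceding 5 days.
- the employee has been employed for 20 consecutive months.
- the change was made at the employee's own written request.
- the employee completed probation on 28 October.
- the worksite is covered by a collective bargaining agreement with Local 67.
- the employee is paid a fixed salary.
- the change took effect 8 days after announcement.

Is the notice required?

No — not required.

(a) tenure ≥ 6 mo. — holds.
(i) not (public agency) — not met.
(ii) past probation — holds.
(b) = F OR T = true.
(i) hourly-paid — not satisfied.
(ii) no CBA — fails.
(iii) not employee-requested — not satisfied.
(c): F OR F OR F → false.
(1) = T AND T AND F = false.
(A) fixed location — not met.
(B) hours reduced — holds.
So (i) is not satisfied (F AND T).
(ii) not (≥ 7 at site) — not met.
(iii) schedule shift > 8h — not satisfied.
(a): F OR F OR F → false.
(i) non-exempt — not met.
(ii) no recent notice — met.
(b) = F OR T = true.
(2) = F AND T = false.
Overall = F OR F = false.
Exception (< 7 days' notice) — not satisfied.
Result: main false OR exception false → false.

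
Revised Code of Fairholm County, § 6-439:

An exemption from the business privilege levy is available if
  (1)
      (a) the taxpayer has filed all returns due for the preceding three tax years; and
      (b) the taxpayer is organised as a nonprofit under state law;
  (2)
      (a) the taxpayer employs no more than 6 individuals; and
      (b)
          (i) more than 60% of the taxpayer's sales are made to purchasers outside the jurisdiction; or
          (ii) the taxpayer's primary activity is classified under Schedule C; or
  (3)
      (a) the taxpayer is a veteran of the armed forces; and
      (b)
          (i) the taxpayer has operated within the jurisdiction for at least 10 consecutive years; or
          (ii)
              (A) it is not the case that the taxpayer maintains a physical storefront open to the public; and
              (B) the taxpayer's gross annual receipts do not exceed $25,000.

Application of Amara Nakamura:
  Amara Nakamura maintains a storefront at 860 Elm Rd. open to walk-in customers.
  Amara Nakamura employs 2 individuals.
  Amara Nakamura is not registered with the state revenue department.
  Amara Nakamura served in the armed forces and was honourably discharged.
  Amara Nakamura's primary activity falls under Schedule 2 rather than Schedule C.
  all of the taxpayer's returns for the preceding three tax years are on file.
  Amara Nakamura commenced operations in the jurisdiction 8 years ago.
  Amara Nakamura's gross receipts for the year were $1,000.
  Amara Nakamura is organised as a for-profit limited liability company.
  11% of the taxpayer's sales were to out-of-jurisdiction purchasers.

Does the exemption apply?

(a) returns current — satisfied.
(b) nonprofit — not satisfied.
So (1) is not satisfied (T AND F).
(a) ≤ 6 employees — satisfied.
(i) >60% out-of-jur. sales — not met.
(ii) Schedule C activity — fails.
(b): F OR F → false.
(2) = T AND F = false.
(a) veteran — holds.
(i) ≥ 10 yrs in jurisdiction — not satisfied.
(A) not (has storefront) — not met.
(B) receipts ≤ $25,000 — holds.
(ii): F AND T → false.
(b): F OR F → false.
So (3) is not satisfied (T AND F).
Overall: F OR F OR F → false.

No — not exempt.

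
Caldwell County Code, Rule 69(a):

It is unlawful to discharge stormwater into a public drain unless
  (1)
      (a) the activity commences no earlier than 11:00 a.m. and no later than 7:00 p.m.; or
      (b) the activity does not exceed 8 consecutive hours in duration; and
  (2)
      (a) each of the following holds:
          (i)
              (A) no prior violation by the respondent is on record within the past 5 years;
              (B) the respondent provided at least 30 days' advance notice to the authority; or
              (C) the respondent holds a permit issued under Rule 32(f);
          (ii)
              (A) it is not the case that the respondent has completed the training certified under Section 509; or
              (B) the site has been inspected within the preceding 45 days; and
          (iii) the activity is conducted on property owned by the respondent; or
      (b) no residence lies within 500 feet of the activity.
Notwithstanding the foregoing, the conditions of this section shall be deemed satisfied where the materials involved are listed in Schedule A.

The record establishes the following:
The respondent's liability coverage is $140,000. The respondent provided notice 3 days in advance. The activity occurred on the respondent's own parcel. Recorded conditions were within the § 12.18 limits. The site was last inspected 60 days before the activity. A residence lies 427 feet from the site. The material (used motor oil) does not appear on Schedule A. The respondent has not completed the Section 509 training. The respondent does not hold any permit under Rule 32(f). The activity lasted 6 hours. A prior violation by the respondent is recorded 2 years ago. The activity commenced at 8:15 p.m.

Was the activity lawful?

(a) start within hours — not met.
(b) ≤ 8 hrs duration — holds.
So (1) is satisfied (F OR T).
(A) no prior violation — fails.
(B) ≥30 days' notice — fails.
(C) holds permit — fails.
(i) = F OR F OR F = false.
(A) not (training certified) — met.
(B) site inspected — fails.
(ii) = T OR F = true.
(iii) own property — met.
(a): F AND T AND T → false.
(b) no residence in 500 ft — not met.
(2): F OR F → false.
Overall = T AND F = false.
Exception (Schedule A material) — not satisfied.
Result: main false OR exception false → false.

No — unlawful.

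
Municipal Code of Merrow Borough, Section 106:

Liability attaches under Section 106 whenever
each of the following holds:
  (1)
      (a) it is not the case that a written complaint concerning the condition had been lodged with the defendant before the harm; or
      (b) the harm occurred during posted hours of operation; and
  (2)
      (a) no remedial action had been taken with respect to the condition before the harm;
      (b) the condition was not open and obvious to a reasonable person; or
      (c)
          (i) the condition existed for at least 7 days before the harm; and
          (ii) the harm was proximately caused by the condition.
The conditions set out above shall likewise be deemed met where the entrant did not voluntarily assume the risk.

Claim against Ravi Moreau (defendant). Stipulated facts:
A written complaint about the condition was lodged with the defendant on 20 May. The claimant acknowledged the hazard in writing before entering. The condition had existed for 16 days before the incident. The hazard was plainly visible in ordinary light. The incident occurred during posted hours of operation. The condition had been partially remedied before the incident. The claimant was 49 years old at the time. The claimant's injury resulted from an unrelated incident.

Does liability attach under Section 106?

(a) not (complaint lodged) — not satisfied.
(b) during posted hours — met.
(1) = F OR T = true.
(a) no remedial action — not met.
(b) not open/obvious — not satisfied.
(i) condition ≥7 days old — holds.
(ii) proximate cause — fails.
(c): T AND F → false.
(2): F OR F OR F → false.
So Overall is not satisfied (T AND F).
Exception (no assumed risk) — not satisfied.
Result: main false OR exception false → false.

No — not liable.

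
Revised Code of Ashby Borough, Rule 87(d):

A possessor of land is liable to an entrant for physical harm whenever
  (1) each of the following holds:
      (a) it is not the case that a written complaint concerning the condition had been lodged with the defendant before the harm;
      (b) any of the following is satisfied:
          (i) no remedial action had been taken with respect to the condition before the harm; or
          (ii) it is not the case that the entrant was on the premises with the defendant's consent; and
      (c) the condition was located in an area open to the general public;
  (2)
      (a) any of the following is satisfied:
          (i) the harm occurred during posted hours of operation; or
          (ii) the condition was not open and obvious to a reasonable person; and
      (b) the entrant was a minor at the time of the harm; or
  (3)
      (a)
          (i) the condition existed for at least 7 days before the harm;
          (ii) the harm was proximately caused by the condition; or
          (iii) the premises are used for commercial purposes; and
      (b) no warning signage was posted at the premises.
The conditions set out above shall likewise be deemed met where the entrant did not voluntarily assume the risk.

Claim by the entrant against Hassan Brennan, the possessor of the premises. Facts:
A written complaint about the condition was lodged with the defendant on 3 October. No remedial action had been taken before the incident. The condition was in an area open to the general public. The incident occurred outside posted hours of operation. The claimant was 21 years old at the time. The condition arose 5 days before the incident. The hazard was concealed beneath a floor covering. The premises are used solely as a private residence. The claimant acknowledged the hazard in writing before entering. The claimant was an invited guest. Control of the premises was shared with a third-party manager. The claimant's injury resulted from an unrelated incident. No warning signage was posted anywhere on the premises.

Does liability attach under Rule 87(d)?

(a) not (complaint lodged) — not met.
(i) no remedial action — satisfied.
(ii) not (consent to enter) — not satisfied.
So (b) is satisfied (T OR F).
(c) public area — holds.
So (1) is not satisfied (F AND T AND T).
(i) during posted hours — fails.
(ii) not open/obvious — satisfied.
So (a) is satisfied (F OR T).
(b) entrant a minor — fails.
(2): T AND F → false.
(i) condition ≥7 days old — fails.
(ii) proximate cause — not satisfied.
(iii) commercial use — not satisfied.
So (a) is not satisfied (F OR F OR F).
(b) no signage posted — met.
So (3) is not satisfied (F AND T).
Overall: F OR F OR F → false.
Exception (no assumed risk) — not satisfied.
Result: main false OR exception false → false.

No — not liable.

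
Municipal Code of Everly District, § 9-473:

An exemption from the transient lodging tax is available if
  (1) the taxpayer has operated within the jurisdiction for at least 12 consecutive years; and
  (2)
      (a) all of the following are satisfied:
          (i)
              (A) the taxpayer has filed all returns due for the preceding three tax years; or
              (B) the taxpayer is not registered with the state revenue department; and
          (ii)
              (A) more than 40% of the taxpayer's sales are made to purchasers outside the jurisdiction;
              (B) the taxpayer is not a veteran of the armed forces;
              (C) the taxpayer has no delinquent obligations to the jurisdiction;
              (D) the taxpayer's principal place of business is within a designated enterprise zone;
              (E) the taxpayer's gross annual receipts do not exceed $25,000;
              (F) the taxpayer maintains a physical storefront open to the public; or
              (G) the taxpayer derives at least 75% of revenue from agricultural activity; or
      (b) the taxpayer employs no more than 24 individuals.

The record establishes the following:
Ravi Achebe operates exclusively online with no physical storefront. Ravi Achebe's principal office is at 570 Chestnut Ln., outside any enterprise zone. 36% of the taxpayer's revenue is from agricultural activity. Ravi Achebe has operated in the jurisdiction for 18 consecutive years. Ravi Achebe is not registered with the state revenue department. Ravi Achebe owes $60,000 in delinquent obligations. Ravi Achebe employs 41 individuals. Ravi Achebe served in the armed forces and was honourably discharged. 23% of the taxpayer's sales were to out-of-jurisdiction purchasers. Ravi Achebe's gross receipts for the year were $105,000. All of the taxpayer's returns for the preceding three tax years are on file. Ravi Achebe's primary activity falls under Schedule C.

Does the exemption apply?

(1) ≥ 12 yrs in jurisdiction — met.
(A) returns current — met.
(B) not (state-registered) — met.
(i): T OR T → true.
(A) >40% out-of-jur. sales — not satisfied.
(B) not (veteran) — fails.
(C) no delinquency — fails.
(D) in enterprise zone — not met.
(E) receipts ≤ $25,000 — not met.
(F) has storefront — not met.
(G) ≥75% agricultural — not satisfied.
(ii): F OR F OR F OR F OR F OR F OR F → false.
(a): T AND F → false.
(b) ≤ 24 employees — fails.
(2): F OR F → false.
Overall: T AND F → false.

No — not exempt.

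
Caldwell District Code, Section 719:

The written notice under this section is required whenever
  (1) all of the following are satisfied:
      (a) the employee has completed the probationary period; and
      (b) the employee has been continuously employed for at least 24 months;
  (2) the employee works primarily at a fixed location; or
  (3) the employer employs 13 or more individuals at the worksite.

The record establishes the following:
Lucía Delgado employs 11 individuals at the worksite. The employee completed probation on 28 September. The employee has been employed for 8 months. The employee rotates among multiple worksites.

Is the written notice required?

No — not required.

(a) past probation — satisfied.
(b) tenure ≥ 24 mo. — not satisfied.
So (1) is not satisfied (T AND F).
(2) fixed location — fails.
(3) ≥ 13 at site — not met.
So Overall is not satisfied (F OR F OR F).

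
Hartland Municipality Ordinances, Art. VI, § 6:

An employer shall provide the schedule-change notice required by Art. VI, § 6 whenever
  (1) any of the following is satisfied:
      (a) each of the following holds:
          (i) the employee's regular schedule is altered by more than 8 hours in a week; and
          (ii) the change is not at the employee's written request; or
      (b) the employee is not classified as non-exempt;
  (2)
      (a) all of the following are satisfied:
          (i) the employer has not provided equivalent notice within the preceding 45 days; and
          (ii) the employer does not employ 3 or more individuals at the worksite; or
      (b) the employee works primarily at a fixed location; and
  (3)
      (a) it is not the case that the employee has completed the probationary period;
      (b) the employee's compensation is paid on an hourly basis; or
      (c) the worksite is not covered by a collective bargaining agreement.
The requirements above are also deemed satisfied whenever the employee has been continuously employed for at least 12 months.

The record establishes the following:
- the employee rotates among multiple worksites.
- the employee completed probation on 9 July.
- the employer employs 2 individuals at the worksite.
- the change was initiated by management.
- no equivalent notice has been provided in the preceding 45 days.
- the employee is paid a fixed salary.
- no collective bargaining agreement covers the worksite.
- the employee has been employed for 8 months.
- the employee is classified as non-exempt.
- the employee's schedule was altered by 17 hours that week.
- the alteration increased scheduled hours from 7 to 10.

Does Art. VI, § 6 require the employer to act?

(i) schedule shift > 8h — met.
(ii) not employee-requested — satisfied.
(a) = T AND T = true.
(b) not (non-exempt) — not met.
(1) = T OR F = true.
(i) no recent notice — holds.
(ii) not (≥ 3 at site) — satisfied.
(a) = T AND T = true.
(b) fixed location — not satisfied.
So (2) is satisfied (T OR F).
(a) not (past probation) — not met.
(b) hourly-paid — not met.
(c) no CBA — holds.
(3) = F OR F OR T = true.
Overall: T AND T AND T → true.
Exception (tenure ≥ 12 mo.) — not satisfied.
Result: main true OR exception false → true.

Yes — required.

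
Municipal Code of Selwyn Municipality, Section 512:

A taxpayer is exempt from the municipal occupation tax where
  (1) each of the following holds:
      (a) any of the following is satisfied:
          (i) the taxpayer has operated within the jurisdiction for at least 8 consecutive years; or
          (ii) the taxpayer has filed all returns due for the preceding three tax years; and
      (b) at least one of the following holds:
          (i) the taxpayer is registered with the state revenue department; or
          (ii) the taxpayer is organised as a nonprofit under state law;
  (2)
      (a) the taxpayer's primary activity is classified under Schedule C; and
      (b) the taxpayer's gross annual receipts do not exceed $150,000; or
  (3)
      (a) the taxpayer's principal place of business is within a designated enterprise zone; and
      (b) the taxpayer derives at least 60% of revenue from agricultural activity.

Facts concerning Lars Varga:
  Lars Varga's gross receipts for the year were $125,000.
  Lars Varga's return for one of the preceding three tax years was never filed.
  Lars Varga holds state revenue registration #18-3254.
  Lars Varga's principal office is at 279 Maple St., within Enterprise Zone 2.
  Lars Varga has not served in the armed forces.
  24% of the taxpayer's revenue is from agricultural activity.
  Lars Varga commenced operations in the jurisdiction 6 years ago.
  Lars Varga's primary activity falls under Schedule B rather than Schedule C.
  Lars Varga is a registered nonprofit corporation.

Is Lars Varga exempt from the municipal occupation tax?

No — not exempt.

(i) ≥ 8 yrs in jurisdiction — not satisfied.
(ii) returns current — not satisfied.
So (a) is not satisfied (F OR F).
(i) state-registered — satisfied.
(ii) nonprofit — satisfied.
(b) = T OR T = true.
(1): F AND T → false.
(a) Schedule C activity — not satisfied.
(b) receipts ≤ $150,000 — met.
(2): F AND T → false.
(a) in enterprise zone — met.
(b) ≥60% agricultural — not satisfied.
(3): T AND F → false.
Overall: F OR F OR F → false.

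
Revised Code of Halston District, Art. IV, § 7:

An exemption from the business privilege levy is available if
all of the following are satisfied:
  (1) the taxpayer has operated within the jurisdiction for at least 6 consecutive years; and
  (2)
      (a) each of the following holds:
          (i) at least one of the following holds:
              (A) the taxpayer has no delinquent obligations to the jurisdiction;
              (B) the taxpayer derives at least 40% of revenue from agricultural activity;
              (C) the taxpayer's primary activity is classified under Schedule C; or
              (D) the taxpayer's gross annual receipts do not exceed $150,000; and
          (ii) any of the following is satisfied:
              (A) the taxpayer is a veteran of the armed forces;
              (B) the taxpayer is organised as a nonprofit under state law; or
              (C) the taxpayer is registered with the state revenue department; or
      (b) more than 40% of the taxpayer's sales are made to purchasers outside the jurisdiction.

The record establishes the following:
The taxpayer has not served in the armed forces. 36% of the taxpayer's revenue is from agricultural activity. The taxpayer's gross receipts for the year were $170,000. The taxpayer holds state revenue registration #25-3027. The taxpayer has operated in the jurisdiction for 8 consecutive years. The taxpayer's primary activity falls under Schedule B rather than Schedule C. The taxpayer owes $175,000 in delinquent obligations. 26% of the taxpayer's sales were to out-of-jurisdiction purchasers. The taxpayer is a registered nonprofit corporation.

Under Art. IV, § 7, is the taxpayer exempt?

No — not exempt.

(1) ≥ 6 yrs in jurisdiction — satisfied.
(A) no delinquency — not met.
(B) ≥40% agricultural — not met.
(C) Schedule C activity — not met.
(D) receipts ≤ $150,000 — not met.
So (i) is not satisfied (F OR F OR F OR F).
(A) veteran — not met.
(B) nonprofit — holds.
(C) state-registered — met.
(ii): F OR T OR T → true.
So (a) is not satisfied (F AND T).
(b) >40% out-of-jur. sales — not met.
(2): F OR F → false.
Overall: T AND F → false.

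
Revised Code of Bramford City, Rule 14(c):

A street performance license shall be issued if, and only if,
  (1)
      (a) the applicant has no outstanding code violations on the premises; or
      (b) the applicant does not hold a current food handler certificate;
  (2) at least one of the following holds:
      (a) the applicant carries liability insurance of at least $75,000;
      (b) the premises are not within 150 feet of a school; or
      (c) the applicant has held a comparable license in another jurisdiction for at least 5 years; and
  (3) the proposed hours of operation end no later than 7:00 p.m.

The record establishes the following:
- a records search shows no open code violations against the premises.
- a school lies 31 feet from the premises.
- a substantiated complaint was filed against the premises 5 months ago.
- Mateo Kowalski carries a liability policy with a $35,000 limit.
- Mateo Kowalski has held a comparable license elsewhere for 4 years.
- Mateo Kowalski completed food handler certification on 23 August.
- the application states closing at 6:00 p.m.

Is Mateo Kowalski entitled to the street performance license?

(a) no code violations — satisfied.
(b) not (food handler cert.) — not satisfied.
So (1) is satisfied (T OR F).
(a) insurance ≥ $75,000 — not satisfied.
(b) ≥150 ft from school — not satisfied.
(c) prior license ≥ 5 yr — not met.
(2): F OR F OR F → false.
(3) closes by 7 p.m. — satisfied.
Overall: T AND F AND T → false.

No — denied.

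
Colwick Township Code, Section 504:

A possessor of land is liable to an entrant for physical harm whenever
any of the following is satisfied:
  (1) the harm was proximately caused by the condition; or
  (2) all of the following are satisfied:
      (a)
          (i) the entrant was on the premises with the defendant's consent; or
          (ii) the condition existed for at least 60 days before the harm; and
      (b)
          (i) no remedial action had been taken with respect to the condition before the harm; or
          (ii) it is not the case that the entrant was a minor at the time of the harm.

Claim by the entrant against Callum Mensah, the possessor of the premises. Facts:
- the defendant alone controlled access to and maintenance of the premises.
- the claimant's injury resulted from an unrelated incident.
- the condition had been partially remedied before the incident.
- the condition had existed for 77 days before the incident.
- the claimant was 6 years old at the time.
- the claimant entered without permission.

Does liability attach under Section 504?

No — not liable.

(1) proximate cause — not satisfied.
(i) consent to enter — not met.
(ii) condition ≥60 days old — met.
So (a) is satisfied (F OR T).
(i) no remedial action — not met.
(ii) not (entrant a minor) — not satisfied.
So (b) is not satisfied (F OR F).
(2) = T AND F = false.
Overall: F OR F → false.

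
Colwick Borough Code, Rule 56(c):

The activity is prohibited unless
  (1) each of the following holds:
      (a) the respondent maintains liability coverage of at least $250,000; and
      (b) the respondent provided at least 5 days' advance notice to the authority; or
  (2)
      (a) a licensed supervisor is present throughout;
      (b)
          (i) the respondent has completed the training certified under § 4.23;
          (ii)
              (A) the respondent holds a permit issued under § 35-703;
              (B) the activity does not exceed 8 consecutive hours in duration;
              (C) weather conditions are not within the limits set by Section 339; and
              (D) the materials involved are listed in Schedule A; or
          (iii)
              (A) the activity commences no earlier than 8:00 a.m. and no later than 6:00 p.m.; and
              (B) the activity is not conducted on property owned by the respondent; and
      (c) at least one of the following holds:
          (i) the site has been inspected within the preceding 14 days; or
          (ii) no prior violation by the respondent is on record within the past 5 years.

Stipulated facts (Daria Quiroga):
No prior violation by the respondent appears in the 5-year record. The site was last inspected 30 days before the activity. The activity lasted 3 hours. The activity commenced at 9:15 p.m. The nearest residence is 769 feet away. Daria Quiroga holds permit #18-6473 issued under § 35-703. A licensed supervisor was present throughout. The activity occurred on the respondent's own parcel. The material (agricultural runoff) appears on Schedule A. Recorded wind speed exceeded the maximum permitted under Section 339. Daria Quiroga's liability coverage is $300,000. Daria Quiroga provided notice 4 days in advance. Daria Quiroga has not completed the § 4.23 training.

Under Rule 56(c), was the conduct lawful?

Yes — lawful.

(a) coverage ≥ $250,000 — holds.
(b) ≥5 days' notice — not met.
So (1) is not satisfied (T AND F).
(a) supervisor present — satisfied.
(i) training certified — not satisfied.
(A) holds permit — met.
(B) ≤ 8 hrs duration — holds.
(C) not (weather ok) — holds.
(D) Schedule A material — satisfied.
(ii): T AND T AND T AND T → true.
(A) start within hours — not met.
(B) not (own property) — not satisfied.
(iii): F AND F → false.
(b): F OR T OR F → true.
(i) site inspected — fails.
(ii) no prior violation — satisfied.
So (c) is satisfied (F OR T).
(2) = T AND T AND T = true.
So Overall is satisfied (F OR T).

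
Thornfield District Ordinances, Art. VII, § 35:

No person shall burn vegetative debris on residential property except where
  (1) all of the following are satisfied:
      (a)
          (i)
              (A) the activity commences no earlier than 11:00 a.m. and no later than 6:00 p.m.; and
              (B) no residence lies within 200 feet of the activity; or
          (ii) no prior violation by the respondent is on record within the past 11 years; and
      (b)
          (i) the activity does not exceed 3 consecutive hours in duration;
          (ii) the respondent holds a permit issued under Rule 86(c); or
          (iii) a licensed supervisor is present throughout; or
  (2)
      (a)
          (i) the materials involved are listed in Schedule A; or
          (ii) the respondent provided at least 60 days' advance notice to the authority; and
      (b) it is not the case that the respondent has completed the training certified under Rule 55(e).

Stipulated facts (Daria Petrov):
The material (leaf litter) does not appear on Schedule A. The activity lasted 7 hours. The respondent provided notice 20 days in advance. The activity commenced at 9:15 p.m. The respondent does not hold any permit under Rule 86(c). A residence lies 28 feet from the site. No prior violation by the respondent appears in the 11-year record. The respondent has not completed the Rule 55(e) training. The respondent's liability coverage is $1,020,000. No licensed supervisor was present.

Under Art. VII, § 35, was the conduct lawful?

(A) start within hours — fails.
(B) no residence in 200 ft — not met.
(i) = F AND F = false.
(ii) no prior violation — holds.
(a): F OR T → true.
(i) ≤ 3 hrs duration — not met.
(ii) holds permit — not met.
(iii) supervisor present — not met.
(b): F OR F OR F → false.
So (1) is not satisfied (T AND F).
(i) Schedule A material — not met.
(ii) ≥60 days' notice — fails.
(a): F OR F → false.
(b) not (training certified) — met.
So (2) is not satisfied (F AND T).
Overall: F OR F → false.

No — unlawful.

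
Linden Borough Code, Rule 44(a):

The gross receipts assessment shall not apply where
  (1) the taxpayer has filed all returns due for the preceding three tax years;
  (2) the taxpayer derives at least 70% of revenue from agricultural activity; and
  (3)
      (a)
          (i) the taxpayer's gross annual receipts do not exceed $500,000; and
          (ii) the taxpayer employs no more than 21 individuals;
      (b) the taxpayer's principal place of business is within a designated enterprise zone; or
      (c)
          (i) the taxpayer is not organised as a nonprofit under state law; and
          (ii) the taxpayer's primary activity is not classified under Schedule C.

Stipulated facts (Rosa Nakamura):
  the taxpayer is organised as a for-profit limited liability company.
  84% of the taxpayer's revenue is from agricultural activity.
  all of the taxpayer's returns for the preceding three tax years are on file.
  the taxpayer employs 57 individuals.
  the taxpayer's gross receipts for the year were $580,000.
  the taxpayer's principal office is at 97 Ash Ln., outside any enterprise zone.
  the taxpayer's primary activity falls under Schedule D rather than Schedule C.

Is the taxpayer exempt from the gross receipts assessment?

(1) returns current — holds.
(2) ≥70% agricultural — holds.
(i) receipts ≤ $500,000 — not satisfied.
(ii) ≤ 21 employees — fails.
So (a) is not satisfied (F AND F).
(b) in enterprise zone — fails.
(i) not (nonprofit) — met.
(ii) not (Schedule C activity) — holds.
(c) = T AND T = true.
So (3) is satisfied (F OR F OR T).
Overall: T AND T AND T → true.

Yes — exempt.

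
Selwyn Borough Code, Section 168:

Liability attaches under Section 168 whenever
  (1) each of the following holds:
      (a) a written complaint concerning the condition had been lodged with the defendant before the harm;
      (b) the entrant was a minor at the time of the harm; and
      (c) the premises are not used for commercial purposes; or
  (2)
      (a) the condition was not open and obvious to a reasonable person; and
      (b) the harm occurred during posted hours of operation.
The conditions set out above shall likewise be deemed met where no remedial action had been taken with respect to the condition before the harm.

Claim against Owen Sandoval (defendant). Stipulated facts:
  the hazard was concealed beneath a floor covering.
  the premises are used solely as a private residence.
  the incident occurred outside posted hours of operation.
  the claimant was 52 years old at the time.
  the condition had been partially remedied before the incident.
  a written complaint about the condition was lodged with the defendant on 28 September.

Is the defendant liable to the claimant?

No — not liable.

(a) complaint lodged — holds.
(b) entrant a minor — not met.
(c) not (commercial use) — holds.
(1) = T AND F AND T = false.
(a) not open/obvious — met.
(b) during posted hours — fails.
(2): T AND F → false.
So Overall is not satisfied (F OR F).
Exception (no remedial action) — not satisfied.
Result: main false OR exception false → false.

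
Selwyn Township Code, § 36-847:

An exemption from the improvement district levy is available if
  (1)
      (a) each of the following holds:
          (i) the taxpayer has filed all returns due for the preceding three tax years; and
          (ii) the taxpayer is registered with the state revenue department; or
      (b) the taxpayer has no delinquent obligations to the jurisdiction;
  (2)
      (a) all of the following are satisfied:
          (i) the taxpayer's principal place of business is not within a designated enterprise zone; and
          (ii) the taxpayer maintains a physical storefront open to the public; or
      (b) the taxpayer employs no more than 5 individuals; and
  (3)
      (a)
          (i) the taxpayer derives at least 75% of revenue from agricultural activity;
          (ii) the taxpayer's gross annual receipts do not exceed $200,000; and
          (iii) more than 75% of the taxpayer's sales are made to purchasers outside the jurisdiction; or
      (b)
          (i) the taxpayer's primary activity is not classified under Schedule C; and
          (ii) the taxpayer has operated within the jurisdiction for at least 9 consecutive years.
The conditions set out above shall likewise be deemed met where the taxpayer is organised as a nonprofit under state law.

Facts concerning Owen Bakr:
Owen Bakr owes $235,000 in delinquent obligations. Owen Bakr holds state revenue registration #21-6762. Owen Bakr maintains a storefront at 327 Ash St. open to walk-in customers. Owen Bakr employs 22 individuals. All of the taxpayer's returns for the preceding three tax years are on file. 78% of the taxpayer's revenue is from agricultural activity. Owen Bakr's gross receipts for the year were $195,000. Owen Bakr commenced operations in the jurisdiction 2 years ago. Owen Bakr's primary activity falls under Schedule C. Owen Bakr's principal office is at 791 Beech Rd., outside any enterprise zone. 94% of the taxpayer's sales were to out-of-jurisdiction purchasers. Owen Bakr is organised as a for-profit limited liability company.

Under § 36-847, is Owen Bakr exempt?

(i) returns current — holds.
(ii) state-registered — met.
(a) = T AND T = true.
(b) no delinquency — not satisfied.
(1) = T OR F = true.
(i) not (in enterprise zone) — satisfied.
(ii) has storefront — holds.
So (a) is satisfied (T AND T).
(b) ≤ 5 employees — fails.
(2) = T OR F = true.
(i) ≥75% agricultural — met.
(ii) receipts ≤ $200,000 — holds.
(iii) >75% out-of-jur. sales — holds.
(a): T AND T AND T → true.
(i) not (Schedule C activity) — fails.
(ii) ≥ 9 yrs in jurisdiction — not satisfied.
(b) = F AND F = false.
(3): T OR F → true.
Overall = T AND T AND T = true.
Exception (nonprofit) — not satisfied.
Result: main true OR exception false → true.

Yes — exempt.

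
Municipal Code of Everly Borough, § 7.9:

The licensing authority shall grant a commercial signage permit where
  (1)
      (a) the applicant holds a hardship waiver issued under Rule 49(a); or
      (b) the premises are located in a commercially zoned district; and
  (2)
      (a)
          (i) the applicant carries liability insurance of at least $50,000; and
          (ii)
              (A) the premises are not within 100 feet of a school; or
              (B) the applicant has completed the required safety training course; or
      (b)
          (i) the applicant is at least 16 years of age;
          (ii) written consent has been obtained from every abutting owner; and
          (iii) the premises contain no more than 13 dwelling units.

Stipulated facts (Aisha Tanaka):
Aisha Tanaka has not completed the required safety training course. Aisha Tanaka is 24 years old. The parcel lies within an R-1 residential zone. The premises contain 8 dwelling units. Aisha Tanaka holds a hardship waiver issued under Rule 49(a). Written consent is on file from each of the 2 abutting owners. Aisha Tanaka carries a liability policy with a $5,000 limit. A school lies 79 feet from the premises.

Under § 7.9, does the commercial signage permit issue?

(a) hardship waiver — satisfied.
(b) commercially zoned — not satisfied.
So (1) is satisfied (T OR F).
(i) insurance ≥ $50,000 — not met.
(A) ≥100 ft from school — fails.
(B) safety training — fails.
So (ii) is not satisfied (F OR F).
(a): F AND F → false.
(i) age ≥ 16 — satisfied.
(ii) all abutters consent — holds.
(iii) ≤ 13 units — satisfied.
(b): T AND T AND T → true.
(2): F OR T → true.
So Overall is satisfied (T AND T).

Yes — granted.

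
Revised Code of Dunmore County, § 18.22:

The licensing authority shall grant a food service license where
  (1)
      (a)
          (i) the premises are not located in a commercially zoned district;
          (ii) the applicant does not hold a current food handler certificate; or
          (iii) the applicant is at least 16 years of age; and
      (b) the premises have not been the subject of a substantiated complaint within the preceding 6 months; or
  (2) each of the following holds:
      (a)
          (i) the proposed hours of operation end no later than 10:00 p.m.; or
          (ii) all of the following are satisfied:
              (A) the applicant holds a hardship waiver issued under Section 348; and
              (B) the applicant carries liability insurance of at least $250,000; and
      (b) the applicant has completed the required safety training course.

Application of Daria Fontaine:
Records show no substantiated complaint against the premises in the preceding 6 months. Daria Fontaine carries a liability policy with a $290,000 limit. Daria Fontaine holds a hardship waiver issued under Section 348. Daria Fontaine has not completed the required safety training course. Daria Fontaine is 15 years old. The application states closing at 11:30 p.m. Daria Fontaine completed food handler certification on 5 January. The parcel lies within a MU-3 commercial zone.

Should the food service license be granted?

No — denied.

(i) not (commercially zoned) — not met.
(ii) not (food handler cert.) — not satisfied.
(iii) age ≥ 16 — not satisfied.
(a) = F OR F OR F = false.
(b) no complaint in 6 mo. — holds.
(1): F AND T → false.
(i) closes by 10 p.m. — fails.
(A) hardship waiver — satisfied.
(B) insurance ≥ $250,000 — met.
(ii) = T AND T = true.
(a) = F OR T = true.
(b) safety training — not satisfied.
(2) = T AND F = false.
So Overall is not satisfied (F OR F).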